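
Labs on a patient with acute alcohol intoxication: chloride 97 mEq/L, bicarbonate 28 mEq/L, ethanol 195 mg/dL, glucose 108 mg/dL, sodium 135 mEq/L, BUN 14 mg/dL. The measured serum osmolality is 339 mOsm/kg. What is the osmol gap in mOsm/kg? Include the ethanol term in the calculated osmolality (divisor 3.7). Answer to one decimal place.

5.3 mOsm/kg

Calculated osmolality = 2·Na + glucose/18 + BUN/2.8 + ethanol/3.7
= 2·135 + 108/18 + 14/2.8 + 195/3.7
= 270 + 6 + 5 + 52.70
= 333.7 mOsm/kg ≈ 333.7 mOsm/kg
Osmolar gap = measured − calculated = 339 − 333.7 = 5.3 mOsm/kg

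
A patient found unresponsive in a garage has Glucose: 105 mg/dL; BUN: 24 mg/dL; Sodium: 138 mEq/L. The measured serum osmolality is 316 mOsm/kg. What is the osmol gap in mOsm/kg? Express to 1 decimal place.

Calculated osmolality = 2·Na + glucose/18 + BUN/2.8
= 2·138 + 105/18 + 24/2.8
= 276 + 5.83 + 8.57
= 290.4 mOsm/kg ≈ 290.4 mOsm/kg
Osmolar gap = measured − calculated = 316 − 290.4 = 25.6 mOsm/kg

25.6 mOsm/kg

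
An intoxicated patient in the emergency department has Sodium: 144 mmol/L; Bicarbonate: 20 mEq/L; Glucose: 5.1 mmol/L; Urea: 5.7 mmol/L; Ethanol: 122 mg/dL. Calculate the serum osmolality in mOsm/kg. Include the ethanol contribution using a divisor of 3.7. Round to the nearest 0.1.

Calculated osmolality = 2·Na + glucose + urea + ethanol/3.7
= 2·144 + 5.1 + 5.7 + 122/3.7
= 288 + 5.10 + 5.70 + 32.97
= 331.77 mOsm/kg

331.8 mOsm/kg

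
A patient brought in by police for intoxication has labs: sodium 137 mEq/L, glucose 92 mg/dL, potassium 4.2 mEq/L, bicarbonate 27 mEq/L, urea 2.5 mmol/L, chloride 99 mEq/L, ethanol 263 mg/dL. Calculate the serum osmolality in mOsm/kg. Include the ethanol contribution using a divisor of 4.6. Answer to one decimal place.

Calculated osmolality = 2·Na + glucose/18 + urea + ethanol/4.6
= 2·137 + 92/18 + 2.5 + 263/4.6
= 274 + 5.11 + 2.50 + 57.17
= 338.78 mOsm/kg

338.8 mOsm/kg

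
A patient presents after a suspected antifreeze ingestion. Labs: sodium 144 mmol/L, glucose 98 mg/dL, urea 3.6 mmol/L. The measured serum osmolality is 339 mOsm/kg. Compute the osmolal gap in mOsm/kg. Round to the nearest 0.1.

Calculated osmolality = 2·Na + glucose/18 + urea
= 2·144 + 98/18 + 3.6
= 288 + 5.44 + 3.60
= 297.04 mOsm/kg ≈ 297.0 mOsm/kg
Osmolar gap = measured − calculated = 339 − 297.0 = 42.0 mOsm/kg

42.0 mOsm/kg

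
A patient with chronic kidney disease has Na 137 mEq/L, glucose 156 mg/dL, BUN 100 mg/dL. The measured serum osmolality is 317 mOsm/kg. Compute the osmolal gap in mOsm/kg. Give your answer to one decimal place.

Calculated osmolality = 2·Na + glucose/18 + BUN/2.8
= 2·137 + 156/18 + 100/2.8
= 274 + 8.67 + 35.71
= 318.38 mOsm/kg ≈ 318.4 mOsm/kg
Osmolar gap = measured − calculated = 317 − 318.4 = -1.4 mOsm/kg

-1.4 mOsm/kg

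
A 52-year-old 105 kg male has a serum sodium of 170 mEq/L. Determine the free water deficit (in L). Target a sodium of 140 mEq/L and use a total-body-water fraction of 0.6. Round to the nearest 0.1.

13.5 L

TBW = 0.6 · 105 = 63 L
Free water deficit = TBW · (Na/140 − 1)
= 63 · (170/140 − 1)
= 63 · 0.2143
= 13.5 L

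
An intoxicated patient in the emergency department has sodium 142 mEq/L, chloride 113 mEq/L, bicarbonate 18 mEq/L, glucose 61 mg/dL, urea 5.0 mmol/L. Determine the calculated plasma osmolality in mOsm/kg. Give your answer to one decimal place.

292.4 mOsm/kg

Calculated osmolality = 2·Na + glucose/18 + urea
= 2·142 + 61/18 + 5
= 284 + 3.39 + 5
= 292.39 mOsm/kg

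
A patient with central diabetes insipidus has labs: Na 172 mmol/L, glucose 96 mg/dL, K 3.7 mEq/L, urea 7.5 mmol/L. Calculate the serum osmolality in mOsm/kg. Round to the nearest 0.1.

Calculated osmolality = 2·Na + glucose/18 + urea
= 2·172 + 96/18 + 7.5
= 344 + 5.33 + 7.50
= 356.83 mOsm/kg

356.8 mOsm/kg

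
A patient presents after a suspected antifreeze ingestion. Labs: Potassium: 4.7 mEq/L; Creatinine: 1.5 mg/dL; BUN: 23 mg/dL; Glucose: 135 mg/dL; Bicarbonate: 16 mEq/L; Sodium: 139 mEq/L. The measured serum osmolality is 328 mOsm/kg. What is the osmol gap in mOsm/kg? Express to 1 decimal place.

34.3 mOsm/kg

Calculated osmolality = 2·Na + glucose/18 + BUN/2.8
= 2·139 + 135/18 + 23/2.8
= 278 + 7.50 + 8.21
= 293.71 mOsm/kg ≈ 293.7 mOsm/kg
Osmolar gap = measured − calculated = 328 − 293.7 = 34.3 mOsm/kg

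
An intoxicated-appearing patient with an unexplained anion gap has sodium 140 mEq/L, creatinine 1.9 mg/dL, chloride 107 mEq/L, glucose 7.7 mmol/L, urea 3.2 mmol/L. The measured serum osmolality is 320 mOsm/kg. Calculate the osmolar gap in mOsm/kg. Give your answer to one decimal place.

29.1 mOsm/kg

Calculated osmolality = 2·Na + glucose + urea
= 2·140 + 7.7 + 3.2
= 280 + 7.70 + 3.20
= 290.9 mOsm/kg ≈ 290.9 mOsm/kg
Osmolar gap = measured − calculated = 320 − 290.9 = 29.1 mOsm/kg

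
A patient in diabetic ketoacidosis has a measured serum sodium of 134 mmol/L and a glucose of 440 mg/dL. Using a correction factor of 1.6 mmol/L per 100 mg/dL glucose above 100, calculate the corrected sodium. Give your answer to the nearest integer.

139 mmol/L

Corrected Na = measured Na + 1.6 · (glucose − 100)/100
= 134 + 1.6 · (440 − 100)/100
= 134 + 5.4
= 139.4 mmol/L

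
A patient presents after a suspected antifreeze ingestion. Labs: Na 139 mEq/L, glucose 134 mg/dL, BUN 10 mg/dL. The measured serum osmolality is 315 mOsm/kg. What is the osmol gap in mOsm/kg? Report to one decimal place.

26.0 mOsm/kg

Calculated osmolality = 2·Na + glucose/18 + BUN/2.8
= 2·139 + 134/18 + 10/2.8
= 278 + 7.44 + 3.57
= 289.01 mOsm/kg ≈ 289.0 mOsm/kg
Osmolar gap = measured − calculated = 315 − 289.0 = 26.0 mOsm/kg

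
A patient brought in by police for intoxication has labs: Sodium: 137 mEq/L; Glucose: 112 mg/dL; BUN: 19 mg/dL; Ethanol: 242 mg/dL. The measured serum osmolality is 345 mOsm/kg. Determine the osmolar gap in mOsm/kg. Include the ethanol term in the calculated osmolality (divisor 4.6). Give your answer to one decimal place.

5.4 mOsm/kg

Calculated osmolality = 2·Na + glucose/18 + BUN/2.8 + ethanol/4.6
= 2·137 + 112/18 + 19/2.8 + 242/4.6
= 274 + 6.22 + 6.79 + 52.61
= 339.62 mOsm/kg ≈ 339.6 mOsm/kg
Osmolar gap = measured − calculated = 345 − 339.6 = 5.4 mOsm/kg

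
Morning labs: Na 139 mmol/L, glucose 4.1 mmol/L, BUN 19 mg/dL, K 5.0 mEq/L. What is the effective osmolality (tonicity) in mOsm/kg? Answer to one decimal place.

Effective osmolality excludes urea (freely permeant across cell membranes):
2·Na + glucose
= 2·139 + 4.1
= 278 + 4.1
= 282.1 mOsm/kg

282.1 mOsm/kg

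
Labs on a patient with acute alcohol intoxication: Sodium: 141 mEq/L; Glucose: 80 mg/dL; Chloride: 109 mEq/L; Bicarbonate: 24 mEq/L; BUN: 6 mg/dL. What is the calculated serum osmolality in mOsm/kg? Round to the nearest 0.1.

288.6 mOsm/kg

Calculated osmolality = 2·Na + glucose/18 + BUN/2.8
= 2·141 + 80/18 + 6/2.8
= 282 + 4.44 + 2.14
= 288.58 mOsm/kg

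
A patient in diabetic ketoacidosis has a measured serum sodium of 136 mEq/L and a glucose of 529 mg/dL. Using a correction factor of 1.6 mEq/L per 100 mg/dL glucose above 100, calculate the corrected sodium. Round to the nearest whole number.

143 mEq/L

Corrected Na = measured Na + 1.6 · (glucose − 100)/100
= 136 + 1.6 · (529 − 100)/100
= 136 + 6.9
= 142.9 mEq/L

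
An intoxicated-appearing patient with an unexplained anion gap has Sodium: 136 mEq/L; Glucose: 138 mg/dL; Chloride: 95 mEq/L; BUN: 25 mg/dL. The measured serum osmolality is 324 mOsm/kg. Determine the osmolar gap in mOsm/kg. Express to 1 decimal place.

35.4 mOsm/kg

Calculated osmolality = 2·Na + glucose/18 + BUN/2.8
= 2·136 + 138/18 + 25/2.8
= 272 + 7.67 + 8.93
= 288.6 mOsm/kg ≈ 288.6 mOsm/kg
Osmolar gap = measured − calculated = 324 − 288.6 = 35.4 mOsm/kg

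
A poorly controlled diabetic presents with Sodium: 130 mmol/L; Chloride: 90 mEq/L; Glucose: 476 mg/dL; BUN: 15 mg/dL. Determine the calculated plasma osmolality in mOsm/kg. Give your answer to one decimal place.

Calculated osmolality = 2·Na + glucose/18 + BUN/2.8
= 2·130 + 476/18 + 15/2.8
= 260 + 26.44 + 5.36
= 291.8 mOsm/kg

291.8 mOsm/kg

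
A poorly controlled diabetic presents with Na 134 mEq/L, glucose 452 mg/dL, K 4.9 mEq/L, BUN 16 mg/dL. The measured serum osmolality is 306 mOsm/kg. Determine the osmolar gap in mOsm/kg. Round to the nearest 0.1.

7.2 mOsm/kg

Calculated osmolality = 2·Na + glucose/18 + BUN/2.8
= 2·134 + 452/18 + 16/2.8
= 268 + 25.11 + 5.71
= 298.82 mOsm/kg ≈ 298.8 mOsm/kg
Osmolar gap = measured − calculated = 306 − 298.8 = 7.2 mOsm/kg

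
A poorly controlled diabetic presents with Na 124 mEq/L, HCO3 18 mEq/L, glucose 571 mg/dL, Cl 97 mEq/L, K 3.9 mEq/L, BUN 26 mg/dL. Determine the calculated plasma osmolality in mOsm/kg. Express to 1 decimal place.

289.0 mOsm/kg

Calculated osmolality = 2·Na + glucose/18 + BUN/2.8
= 2·124 + 571/18 + 26/2.8
= 248 + 31.72 + 9.29
= 289.01 mOsm/kg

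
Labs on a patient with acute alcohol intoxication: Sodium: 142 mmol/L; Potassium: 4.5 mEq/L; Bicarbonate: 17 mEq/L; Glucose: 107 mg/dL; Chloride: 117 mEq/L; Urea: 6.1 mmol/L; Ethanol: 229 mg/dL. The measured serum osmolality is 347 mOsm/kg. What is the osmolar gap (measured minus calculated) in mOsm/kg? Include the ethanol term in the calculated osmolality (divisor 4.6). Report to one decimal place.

1.2 mOsm/kg

Calculated osmolality = 2·Na + glucose/18 + urea + ethanol/4.6
= 2·142 + 107/18 + 6.1 + 229/4.6
= 284 + 5.94 + 6.10 + 49.78
= 345.82 mOsm/kg ≈ 345.8 mOsm/kg
Osmolar gap = measured − calculated = 347 − 345.8 = 1.2 mOsm/kg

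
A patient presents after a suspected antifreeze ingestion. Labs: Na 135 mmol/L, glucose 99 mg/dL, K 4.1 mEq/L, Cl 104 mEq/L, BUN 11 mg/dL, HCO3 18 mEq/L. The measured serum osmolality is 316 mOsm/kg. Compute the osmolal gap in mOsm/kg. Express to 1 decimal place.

36.6 mOsm/kg

Calculated osmolality = 2·Na + glucose/18 + BUN/2.8
= 2·135 + 99/18 + 11/2.8
= 270 + 5.50 + 3.93
= 279.43 mOsm/kg ≈ 279.4 mOsm/kg
Osmolar gap = measured − calculated = 316 − 279.4 = 36.6 mOsm/kg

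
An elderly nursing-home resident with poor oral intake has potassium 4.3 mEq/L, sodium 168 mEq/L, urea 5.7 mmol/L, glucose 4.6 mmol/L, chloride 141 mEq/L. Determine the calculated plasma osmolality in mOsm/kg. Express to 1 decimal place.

Calculated osmolality = 2·Na + glucose + urea
= 2·168 + 4.6 + 5.7
= 336 + 4.60 + 5.70
= 346.3 mOsm/kg

346.3 mOsm/kg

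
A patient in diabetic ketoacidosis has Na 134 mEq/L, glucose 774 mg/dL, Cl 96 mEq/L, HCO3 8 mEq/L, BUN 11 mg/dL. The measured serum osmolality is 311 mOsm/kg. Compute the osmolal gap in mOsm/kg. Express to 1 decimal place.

Calculated osmolality = 2·Na + glucose/18 + BUN/2.8
= 2·134 + 774/18 + 11/2.8
= 268 + 43 + 3.93
= 314.93 mOsm/kg ≈ 314.9 mOsm/kg
Osmolar gap = measured − calculated = 311 − 314.9 = -3.9 mOsm/kg

-3.9 mOsm/kg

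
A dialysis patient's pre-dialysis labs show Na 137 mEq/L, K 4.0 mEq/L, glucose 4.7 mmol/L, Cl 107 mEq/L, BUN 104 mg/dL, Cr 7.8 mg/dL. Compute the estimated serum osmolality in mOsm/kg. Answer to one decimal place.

Calculated osmolality = 2·Na + glucose + BUN/2.8
= 2·137 + 4.7 + 104/2.8
= 274 + 4.70 + 37.14
= 315.84 mOsm/kg

315.8 mOsm/kg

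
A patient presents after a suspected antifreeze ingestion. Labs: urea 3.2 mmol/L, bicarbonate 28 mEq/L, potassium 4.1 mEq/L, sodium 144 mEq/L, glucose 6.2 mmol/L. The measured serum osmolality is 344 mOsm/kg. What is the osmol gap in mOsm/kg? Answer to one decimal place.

46.6 mOsm/kg

Calculated osmolality = 2·Na + glucose + urea
= 2·144 + 6.2 + 3.2
= 288 + 6.20 + 3.20
= 297.4 mOsm/kg ≈ 297.4 mOsm/kg
Osmolar gap = measured − calculated = 344 − 297.4 = 46.6 mOsm/kg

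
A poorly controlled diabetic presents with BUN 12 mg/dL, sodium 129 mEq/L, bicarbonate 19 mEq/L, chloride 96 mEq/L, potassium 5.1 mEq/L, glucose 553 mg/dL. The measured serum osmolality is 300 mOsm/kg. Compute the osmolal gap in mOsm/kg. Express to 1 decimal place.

7.0 mOsm/kg

Calculated osmolality = 2·Na + glucose/18 + BUN/2.8
= 2·129 + 553/18 + 12/2.8
= 258 + 30.72 + 4.29
= 293.01 mOsm/kg ≈ 293.0 mOsm/kg
Osmolar gap = measured − calculated = 300 − 293.0 = 7.0 mOsm/kg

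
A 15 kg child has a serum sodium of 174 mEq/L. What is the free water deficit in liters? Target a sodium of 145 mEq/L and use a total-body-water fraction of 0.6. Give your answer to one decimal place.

1.8 L

TBW = 0.6 · 15 = 9 L
Free water deficit = TBW · (Na/145 − 1)
= 9 · (174/145 − 1)
= 9 · 0.2
= 1.8 L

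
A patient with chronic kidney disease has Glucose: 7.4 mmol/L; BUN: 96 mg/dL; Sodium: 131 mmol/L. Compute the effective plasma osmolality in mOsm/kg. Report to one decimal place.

Effective osmolality excludes urea (freely permeant across cell membranes):
2·Na + glucose
= 2·131 + 7.4
= 262 + 7.4
= 269.4 mOsm/kg

269.4 mOsm/kg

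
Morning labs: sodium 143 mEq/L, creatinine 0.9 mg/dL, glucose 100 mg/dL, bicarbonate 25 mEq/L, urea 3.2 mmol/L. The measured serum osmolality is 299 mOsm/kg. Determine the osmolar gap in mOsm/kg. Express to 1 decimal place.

Calculated osmolality = 2·Na + glucose/18 + urea
= 2·143 + 100/18 + 3.2
= 286 + 5.56 + 3.20
= 294.76 mOsm/kg ≈ 294.8 mOsm/kg
Osmolar gap = measured − calculated = 299 − 294.8 = 4.2 mOsm/kg

4.2 mOsm/kg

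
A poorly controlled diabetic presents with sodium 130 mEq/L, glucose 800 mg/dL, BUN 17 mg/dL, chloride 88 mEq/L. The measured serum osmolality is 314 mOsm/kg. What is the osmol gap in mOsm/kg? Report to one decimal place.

3.5 mOsm/kg

Calculated osmolality = 2·Na + glucose/18 + BUN/2.8
= 2·130 + 800/18 + 17/2.8
= 260 + 44.44 + 6.07
= 310.51 mOsm/kg ≈ 310.5 mOsm/kg
Osmolar gap = measured − calculated = 314 − 310.5 = 3.5 mOsm/kg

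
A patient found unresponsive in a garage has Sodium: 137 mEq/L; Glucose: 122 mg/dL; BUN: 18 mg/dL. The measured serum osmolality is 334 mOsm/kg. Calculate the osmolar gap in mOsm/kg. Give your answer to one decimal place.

46.8 mOsm/kg

Calculated osmolality = 2·Na + glucose/18 + BUN/2.8
= 2·137 + 122/18 + 18/2.8
= 274 + 6.78 + 6.43
= 287.21 mOsm/kg ≈ 287.2 mOsm/kg
Osmolar gap = measured − calculated = 334 − 287.2 = 46.8 mOsm/kg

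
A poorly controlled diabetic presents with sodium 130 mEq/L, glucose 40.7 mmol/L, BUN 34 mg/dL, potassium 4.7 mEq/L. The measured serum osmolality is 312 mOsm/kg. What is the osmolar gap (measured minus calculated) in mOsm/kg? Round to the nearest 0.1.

-0.8 mOsm/kg

Calculated osmolality = 2·Na + glucose + BUN/2.8
= 2·130 + 40.7 + 34/2.8
= 260 + 40.70 + 12.14
= 312.84 mOsm/kg ≈ 312.8 mOsm/kg
Osmolar gap = measured − calculated = 312 − 312.8 = -0.8 mOsm/kg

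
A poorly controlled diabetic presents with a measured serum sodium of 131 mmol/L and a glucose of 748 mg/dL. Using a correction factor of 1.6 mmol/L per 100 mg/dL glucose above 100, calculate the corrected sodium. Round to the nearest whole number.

Corrected Na = measured Na + 1.6 · (glucose − 100)/100
= 131 + 1.6 · (748 − 100)/100
= 131 + 10.4
= 141.4 mmol/L

141 mmol/L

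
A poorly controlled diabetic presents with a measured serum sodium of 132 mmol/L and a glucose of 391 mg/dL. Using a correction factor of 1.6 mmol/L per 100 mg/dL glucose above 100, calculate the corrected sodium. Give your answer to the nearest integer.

137 mmol/L

Corrected Na = measured Na + 1.6 · (glucose − 100)/100
= 132 + 1.6 · (391 − 100)/100
= 132 + 4.7
= 136.7 mmol/L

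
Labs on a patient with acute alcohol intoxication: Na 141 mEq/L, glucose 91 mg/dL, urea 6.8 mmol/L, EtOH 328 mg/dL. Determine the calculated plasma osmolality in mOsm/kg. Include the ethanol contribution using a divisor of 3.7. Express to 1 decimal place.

382.5 mOsm/kg

Calculated osmolality = 2·Na + glucose/18 + urea + ethanol/3.7
= 2·141 + 91/18 + 6.8 + 328/3.7
= 282 + 5.06 + 6.80 + 88.65
= 382.51 mOsm/kg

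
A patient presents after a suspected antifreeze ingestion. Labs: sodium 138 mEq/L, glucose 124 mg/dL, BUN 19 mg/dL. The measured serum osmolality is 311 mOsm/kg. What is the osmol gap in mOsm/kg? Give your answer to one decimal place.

Calculated osmolality = 2·Na + glucose/18 + BUN/2.8
= 2·138 + 124/18 + 19/2.8
= 276 + 6.89 + 6.79
= 289.68 mOsm/kg ≈ 289.7 mOsm/kg
Osmolar gap = measured − calculated = 311 − 289.7 = 21.3 mOsm/kg

21.3 mOsm/kg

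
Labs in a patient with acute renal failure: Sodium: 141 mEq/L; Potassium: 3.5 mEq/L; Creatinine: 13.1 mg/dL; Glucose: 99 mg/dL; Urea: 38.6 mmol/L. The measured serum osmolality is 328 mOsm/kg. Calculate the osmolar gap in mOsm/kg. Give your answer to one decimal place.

Calculated osmolality = 2·Na + glucose/18 + urea
= 2·141 + 99/18 + 38.6
= 282 + 5.50 + 38.60
= 326.1 mOsm/kg ≈ 326.1 mOsm/kg
Osmolar gap = measured − calculated = 328 − 326.1 = 1.9 mOsm/kg

1.9 mOsm/kg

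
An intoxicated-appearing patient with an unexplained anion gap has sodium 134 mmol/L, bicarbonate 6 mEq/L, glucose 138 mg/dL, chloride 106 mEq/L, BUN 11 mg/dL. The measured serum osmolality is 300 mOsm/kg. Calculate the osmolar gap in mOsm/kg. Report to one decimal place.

Calculated osmolality = 2·Na + glucose/18 + BUN/2.8
= 2·134 + 138/18 + 11/2.8
= 268 + 7.67 + 3.93
= 279.6 mOsm/kg ≈ 279.6 mOsm/kg
Osmolar gap = measured − calculated = 300 − 279.6 = 20.4 mOsm/kg

20.4 mOsm/kg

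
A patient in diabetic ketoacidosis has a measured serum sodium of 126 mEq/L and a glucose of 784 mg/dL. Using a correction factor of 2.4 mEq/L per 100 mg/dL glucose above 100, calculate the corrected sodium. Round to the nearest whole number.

142 mEq/L

Corrected Na = measured Na + 2.4 · (glucose − 100)/100
= 126 + 2.4 · (784 − 100)/100
= 126 + 16.4
= 142.4 mEq/L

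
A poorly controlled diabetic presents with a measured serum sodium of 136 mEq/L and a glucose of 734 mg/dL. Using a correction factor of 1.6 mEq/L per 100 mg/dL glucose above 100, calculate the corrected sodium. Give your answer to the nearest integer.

146 mEq/L

Corrected Na = measured Na + 1.6 · (glucose − 100)/100
= 136 + 1.6 · (734 − 100)/100
= 136 + 10.1
= 146.1 mEq/L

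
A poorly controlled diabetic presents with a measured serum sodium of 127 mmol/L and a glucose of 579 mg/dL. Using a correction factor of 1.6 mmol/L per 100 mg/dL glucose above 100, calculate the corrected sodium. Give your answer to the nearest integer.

Corrected Na = measured Na + 1.6 · (glucose − 100)/100
= 127 + 1.6 · (579 − 100)/100
= 127 + 7.7
= 134.7 mmol/L

135 mmol/L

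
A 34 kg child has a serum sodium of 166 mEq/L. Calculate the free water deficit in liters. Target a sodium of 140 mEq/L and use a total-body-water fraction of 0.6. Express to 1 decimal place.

TBW = 0.6 · 34 = 20.4 L
Free water deficit = TBW · (Na/140 − 1)
= 20.4 · (166/140 − 1)
= 20.4 · 0.1857
= 3.79 L

3.8 L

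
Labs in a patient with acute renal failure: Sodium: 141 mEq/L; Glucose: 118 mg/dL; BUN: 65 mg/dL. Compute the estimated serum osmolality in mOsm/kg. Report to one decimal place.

311.8 mOsm/kg

Calculated osmolality = 2·Na + glucose/18 + BUN/2.8
= 2·141 + 118/18 + 65/2.8
= 282 + 6.56 + 23.21
= 311.77 mOsm/kg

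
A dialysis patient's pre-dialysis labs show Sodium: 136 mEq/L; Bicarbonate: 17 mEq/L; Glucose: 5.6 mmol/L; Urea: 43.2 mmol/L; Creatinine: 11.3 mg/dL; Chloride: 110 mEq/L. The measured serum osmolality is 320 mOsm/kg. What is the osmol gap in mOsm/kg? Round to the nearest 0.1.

Calculated osmolality = 2·Na + glucose + urea
= 2·136 + 5.6 + 43.2
= 272 + 5.60 + 43.20
= 320.8 mOsm/kg ≈ 320.8 mOsm/kg
Osmolar gap = measured − calculated = 320 − 320.8 = -0.8 mOsm/kg

-0.8 mOsm/kg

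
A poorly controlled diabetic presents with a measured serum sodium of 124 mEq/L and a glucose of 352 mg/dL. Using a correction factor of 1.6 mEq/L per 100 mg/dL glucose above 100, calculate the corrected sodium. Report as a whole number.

Corrected Na = measured Na + 1.6 · (glucose − 100)/100
= 124 + 1.6 · (352 − 100)/100
= 124 + 4
= 128 mEq/L

128 mEq/L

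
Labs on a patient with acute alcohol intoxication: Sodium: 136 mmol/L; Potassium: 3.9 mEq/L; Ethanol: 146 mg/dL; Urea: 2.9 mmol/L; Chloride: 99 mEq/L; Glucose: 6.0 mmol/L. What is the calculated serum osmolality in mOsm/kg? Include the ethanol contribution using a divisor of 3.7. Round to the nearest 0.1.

320.4 mOsm/kg

Calculated osmolality = 2·Na + glucose + urea + ethanol/3.7
= 2·136 + 6 + 2.9 + 146/3.7
= 272 + 6 + 2.90 + 39.46
= 320.36 mOsm/kg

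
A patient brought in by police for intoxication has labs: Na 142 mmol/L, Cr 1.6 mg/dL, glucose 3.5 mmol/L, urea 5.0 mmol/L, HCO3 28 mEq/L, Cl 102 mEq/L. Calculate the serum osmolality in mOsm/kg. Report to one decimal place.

Calculated osmolality = 2·Na + glucose + urea
= 2·142 + 3.5 + 5
= 284 + 3.50 + 5
= 292.5 mOsm/kg

292.5 mOsm/kg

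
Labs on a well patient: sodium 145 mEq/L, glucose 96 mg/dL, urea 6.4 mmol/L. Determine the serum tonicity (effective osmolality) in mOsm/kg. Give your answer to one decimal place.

295.3 mOsm/kg

Effective osmolality excludes urea (freely permeant across cell membranes):
2·Na + glucose/18
= 2·145 + 96/18
= 290 + 5.33
= 295.33 mOsm/kg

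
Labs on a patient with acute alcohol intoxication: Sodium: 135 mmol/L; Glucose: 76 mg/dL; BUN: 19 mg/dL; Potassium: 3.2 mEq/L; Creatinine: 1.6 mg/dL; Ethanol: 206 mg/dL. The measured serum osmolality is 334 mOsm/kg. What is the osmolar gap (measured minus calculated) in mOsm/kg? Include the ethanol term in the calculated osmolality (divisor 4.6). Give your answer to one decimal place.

8.2 mOsm/kg

Calculated osmolality = 2·Na + glucose/18 + BUN/2.8 + ethanol/4.6
= 2·135 + 76/18 + 19/2.8 + 206/4.6
= 270 + 4.22 + 6.79 + 44.78
= 325.79 mOsm/kg ≈ 325.8 mOsm/kg
Osmolar gap = measured − calculated = 334 − 325.8 = 8.2 mOsm/kg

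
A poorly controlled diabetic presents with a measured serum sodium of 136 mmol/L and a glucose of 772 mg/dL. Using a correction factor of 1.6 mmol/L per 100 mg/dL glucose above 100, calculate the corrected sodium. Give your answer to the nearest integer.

Corrected Na = measured Na + 1.6 · (glucose − 100)/100
= 136 + 1.6 · (772 − 100)/100
= 136 + 10.8
= 146.8 mmol/L

147 mmol/L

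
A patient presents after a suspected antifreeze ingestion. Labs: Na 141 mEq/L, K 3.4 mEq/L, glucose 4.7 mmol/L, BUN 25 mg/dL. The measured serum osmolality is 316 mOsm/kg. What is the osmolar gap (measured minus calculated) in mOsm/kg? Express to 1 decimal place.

20.4 mOsm/kg

Calculated osmolality = 2·Na + glucose + BUN/2.8
= 2·141 + 4.7 + 25/2.8
= 282 + 4.70 + 8.93
= 295.63 mOsm/kg ≈ 295.6 mOsm/kg
Osmolar gap = measured − calculated = 316 − 295.6 = 20.4 mOsm/kg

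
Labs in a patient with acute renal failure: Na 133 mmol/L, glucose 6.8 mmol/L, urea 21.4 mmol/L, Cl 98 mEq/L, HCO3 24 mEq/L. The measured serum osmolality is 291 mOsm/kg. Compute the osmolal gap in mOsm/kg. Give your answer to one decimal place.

Calculated osmolality = 2·Na + glucose + urea
= 2·133 + 6.8 + 21.4
= 266 + 6.80 + 21.40
= 294.2 mOsm/kg ≈ 294.2 mOsm/kg
Osmolar gap = measured − calculated = 291 − 294.2 = -3.2 mOsm/kg

-3.2 mOsm/kg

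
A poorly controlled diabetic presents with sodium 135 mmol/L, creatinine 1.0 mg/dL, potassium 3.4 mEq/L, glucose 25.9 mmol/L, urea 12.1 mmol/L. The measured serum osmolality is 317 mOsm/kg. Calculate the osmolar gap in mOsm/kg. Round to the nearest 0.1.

9.0 mOsm/kg

Calculated osmolality = 2·Na + glucose + urea
= 2·135 + 25.9 + 12.1
= 270 + 25.90 + 12.10
= 308 mOsm/kg ≈ 308.0 mOsm/kg
Osmolar gap = measured − calculated = 317 − 308.0 = 9.0 mOsm/kg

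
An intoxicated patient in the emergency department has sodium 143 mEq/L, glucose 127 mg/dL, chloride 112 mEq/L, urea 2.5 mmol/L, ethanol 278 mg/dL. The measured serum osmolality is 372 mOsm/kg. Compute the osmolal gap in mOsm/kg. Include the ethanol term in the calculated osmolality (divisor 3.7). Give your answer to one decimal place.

1.3 mOsm/kg

Calculated osmolality = 2·Na + glucose/18 + urea + ethanol/3.7
= 2·143 + 127/18 + 2.5 + 278/3.7
= 286 + 7.06 + 2.50 + 75.14
= 370.7 mOsm/kg ≈ 370.7 mOsm/kg
Osmolar gap = measured − calculated = 372 − 370.7 = 1.3 mOsm/kg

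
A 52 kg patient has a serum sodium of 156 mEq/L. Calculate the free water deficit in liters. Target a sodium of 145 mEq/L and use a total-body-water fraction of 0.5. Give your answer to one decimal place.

2.0 L

TBW = 0.5 · 52 = 26 L
Free water deficit = TBW · (Na/145 − 1)
= 26 · (156/145 − 1)
= 26 · 0.0759
= 1.97 L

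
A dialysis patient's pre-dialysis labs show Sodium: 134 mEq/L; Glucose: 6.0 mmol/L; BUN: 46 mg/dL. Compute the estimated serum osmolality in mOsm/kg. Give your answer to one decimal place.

290.4 mOsm/kg

Calculated osmolality = 2·Na + glucose + BUN/2.8
= 2·134 + 6 + 46/2.8
= 268 + 6 + 16.43
= 290.43 mOsm/kg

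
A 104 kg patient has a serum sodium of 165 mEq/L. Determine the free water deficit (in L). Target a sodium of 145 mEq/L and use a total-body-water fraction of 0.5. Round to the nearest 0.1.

TBW = 0.5 · 104 = 52 L
Free water deficit = TBW · (Na/145 − 1)
= 52 · (165/145 − 1)
= 52 · 0.1379
= 7.17 L

7.2 L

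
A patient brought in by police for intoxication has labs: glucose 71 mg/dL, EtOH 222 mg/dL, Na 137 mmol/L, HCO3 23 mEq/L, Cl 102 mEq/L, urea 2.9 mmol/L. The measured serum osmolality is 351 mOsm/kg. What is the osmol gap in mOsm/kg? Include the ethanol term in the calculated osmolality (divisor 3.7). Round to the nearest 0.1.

Calculated osmolality = 2·Na + glucose/18 + urea + ethanol/3.7
= 2·137 + 71/18 + 2.9 + 222/3.7
= 274 + 3.94 + 2.90 + 60
= 340.84 mOsm/kg ≈ 340.8 mOsm/kg
Osmolar gap = measured − calculated = 351 − 340.8 = 10.2 mOsm/kg

10.2 mOsm/kg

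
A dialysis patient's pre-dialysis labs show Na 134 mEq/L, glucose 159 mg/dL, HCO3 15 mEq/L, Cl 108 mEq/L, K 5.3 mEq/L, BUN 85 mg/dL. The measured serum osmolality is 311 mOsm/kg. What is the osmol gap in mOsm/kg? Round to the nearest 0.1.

3.8 mOsm/kg

Calculated osmolality = 2·Na + glucose/18 + BUN/2.8
= 2·134 + 159/18 + 85/2.8
= 268 + 8.83 + 30.36
= 307.19 mOsm/kg ≈ 307.2 mOsm/kg
Osmolar gap = measured − calculated = 311 − 307.2 = 3.8 mOsm/kg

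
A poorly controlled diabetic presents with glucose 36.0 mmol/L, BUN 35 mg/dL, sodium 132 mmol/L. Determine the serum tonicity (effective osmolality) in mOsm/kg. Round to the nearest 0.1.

300.0 mOsm/kg

Effective osmolality excludes urea (freely permeant across cell membranes):
2·Na + glucose
= 2·132 + 36
= 264 + 36
= 300 mOsm/kg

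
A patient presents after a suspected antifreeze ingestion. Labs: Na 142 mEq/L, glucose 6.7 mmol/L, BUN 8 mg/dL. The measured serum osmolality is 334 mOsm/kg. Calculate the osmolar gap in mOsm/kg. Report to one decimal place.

Calculated osmolality = 2·Na + glucose + BUN/2.8
= 2·142 + 6.7 + 8/2.8
= 284 + 6.70 + 2.86
= 293.56 mOsm/kg ≈ 293.6 mOsm/kg
Osmolar gap = measured − calculated = 334 − 293.6 = 40.4 mOsm/kg

40.4 mOsm/kg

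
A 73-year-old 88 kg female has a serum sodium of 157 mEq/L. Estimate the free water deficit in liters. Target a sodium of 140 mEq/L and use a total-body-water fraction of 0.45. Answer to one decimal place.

4.8 L

TBW = 0.45 · 88 = 39.6 L
Free water deficit = TBW · (Na/140 − 1)
= 39.6 · (157/140 − 1)
= 39.6 · 0.1214
= 4.81 L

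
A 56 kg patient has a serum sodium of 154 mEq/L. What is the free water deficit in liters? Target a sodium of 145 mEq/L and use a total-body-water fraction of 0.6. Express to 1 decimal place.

2.1 L

TBW = 0.6 · 56 = 33.6 L
Free water deficit = TBW · (Na/145 − 1)
= 33.6 · (154/145 − 1)
= 33.6 · 0.0621
= 2.09 L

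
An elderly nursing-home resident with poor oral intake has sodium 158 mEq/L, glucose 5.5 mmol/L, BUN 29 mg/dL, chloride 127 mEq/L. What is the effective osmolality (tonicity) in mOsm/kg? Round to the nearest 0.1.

321.5 mOsm/kg

Effective osmolality excludes urea (freely permeant across cell membranes):
2·Na + glucose
= 2·158 + 5.5
= 316 + 5.5
= 321.5 mOsm/kg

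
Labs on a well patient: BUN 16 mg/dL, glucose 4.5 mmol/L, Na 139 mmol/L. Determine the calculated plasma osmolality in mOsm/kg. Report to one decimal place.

Calculated osmolality = 2·Na + glucose + BUN/2.8
= 2·139 + 4.5 + 16/2.8
= 278 + 4.50 + 5.71
= 288.21 mOsm/kg

288.2 mOsm/kg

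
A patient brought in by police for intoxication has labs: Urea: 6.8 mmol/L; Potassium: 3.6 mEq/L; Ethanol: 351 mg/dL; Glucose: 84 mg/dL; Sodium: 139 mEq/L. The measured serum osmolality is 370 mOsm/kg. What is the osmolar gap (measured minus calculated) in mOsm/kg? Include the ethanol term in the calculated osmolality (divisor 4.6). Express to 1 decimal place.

4.2 mOsm/kg

Calculated osmolality = 2·Na + glucose/18 + urea + ethanol/4.6
= 2·139 + 84/18 + 6.8 + 351/4.6
= 278 + 4.67 + 6.80 + 76.30
= 365.77 mOsm/kg ≈ 365.8 mOsm/kg
Osmolar gap = measured − calculated = 370 − 365.8 = 4.2 mOsm/kg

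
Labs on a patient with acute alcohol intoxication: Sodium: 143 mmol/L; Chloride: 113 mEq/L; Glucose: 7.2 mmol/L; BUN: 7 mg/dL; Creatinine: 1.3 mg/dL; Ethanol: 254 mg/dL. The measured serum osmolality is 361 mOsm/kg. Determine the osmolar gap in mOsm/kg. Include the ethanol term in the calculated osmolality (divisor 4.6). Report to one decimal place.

10.1 mOsm/kg

Calculated osmolality = 2·Na + glucose + BUN/2.8 + ethanol/4.6
= 2·143 + 7.2 + 7/2.8 + 254/4.6
= 286 + 7.20 + 2.50 + 55.22
= 350.92 mOsm/kg ≈ 350.9 mOsm/kg
Osmolar gap = measured − calculated = 361 − 350.9 = 10.1 mOsm/kg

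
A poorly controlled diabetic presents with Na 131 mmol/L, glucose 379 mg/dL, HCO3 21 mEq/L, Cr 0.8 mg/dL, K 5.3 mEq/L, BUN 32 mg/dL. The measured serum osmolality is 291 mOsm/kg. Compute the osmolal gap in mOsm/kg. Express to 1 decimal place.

Calculated osmolality = 2·Na + glucose/18 + BUN/2.8
= 2·131 + 379/18 + 32/2.8
= 262 + 21.06 + 11.43
= 294.49 mOsm/kg ≈ 294.5 mOsm/kg
Osmolar gap = measured − calculated = 291 − 294.5 = -3.5 mOsm/kg

-3.5 mOsm/kg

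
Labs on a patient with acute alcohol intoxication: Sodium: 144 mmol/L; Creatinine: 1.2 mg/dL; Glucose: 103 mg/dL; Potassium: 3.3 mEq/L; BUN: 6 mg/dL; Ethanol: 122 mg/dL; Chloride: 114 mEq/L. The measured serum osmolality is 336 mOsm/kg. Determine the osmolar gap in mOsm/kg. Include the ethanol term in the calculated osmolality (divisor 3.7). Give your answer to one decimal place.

Calculated osmolality = 2·Na + glucose/18 + BUN/2.8 + ethanol/3.7
= 2·144 + 103/18 + 6/2.8 + 122/3.7
= 288 + 5.72 + 2.14 + 32.97
= 328.83 mOsm/kg ≈ 328.8 mOsm/kg
Osmolar gap = measured − calculated = 336 − 328.8 = 7.2 mOsm/kg

7.2 mOsm/kg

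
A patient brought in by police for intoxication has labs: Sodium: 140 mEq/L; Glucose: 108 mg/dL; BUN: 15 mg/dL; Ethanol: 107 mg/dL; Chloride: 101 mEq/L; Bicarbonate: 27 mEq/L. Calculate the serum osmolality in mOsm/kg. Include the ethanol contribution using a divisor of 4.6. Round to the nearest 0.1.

314.6 mOsm/kg

Calculated osmolality = 2·Na + glucose/18 + BUN/2.8 + ethanol/4.6
= 2·140 + 108/18 + 15/2.8 + 107/4.6
= 280 + 6 + 5.36 + 23.26
= 314.62 mOsm/kg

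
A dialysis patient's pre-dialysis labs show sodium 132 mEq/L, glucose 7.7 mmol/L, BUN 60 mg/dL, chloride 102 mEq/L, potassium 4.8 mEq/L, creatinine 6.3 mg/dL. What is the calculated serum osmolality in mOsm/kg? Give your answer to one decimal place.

Calculated osmolality = 2·Na + glucose + BUN/2.8
= 2·132 + 7.7 + 60/2.8
= 264 + 7.70 + 21.43
= 293.13 mOsm/kg

293.1 mOsm/kg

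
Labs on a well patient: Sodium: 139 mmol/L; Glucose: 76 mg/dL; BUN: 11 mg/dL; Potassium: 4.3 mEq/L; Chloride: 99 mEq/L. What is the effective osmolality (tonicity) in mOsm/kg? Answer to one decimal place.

Effective osmolality excludes urea (freely permeant across cell membranes):
2·Na + glucose/18
= 2·139 + 76/18
= 278 + 4.22
= 282.22 mOsm/kg

282.2 mOsm/kg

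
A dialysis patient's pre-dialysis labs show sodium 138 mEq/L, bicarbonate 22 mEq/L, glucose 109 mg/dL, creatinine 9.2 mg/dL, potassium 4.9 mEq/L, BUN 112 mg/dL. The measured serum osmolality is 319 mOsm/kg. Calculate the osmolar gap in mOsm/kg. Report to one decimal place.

Calculated osmolality = 2·Na + glucose/18 + BUN/2.8
= 2·138 + 109/18 + 112/2.8
= 276 + 6.06 + 40
= 322.06 mOsm/kg ≈ 322.1 mOsm/kg
Osmolar gap = measured − calculated = 319 − 322.1 = -3.1 mOsm/kg

-3.1 mOsm/kg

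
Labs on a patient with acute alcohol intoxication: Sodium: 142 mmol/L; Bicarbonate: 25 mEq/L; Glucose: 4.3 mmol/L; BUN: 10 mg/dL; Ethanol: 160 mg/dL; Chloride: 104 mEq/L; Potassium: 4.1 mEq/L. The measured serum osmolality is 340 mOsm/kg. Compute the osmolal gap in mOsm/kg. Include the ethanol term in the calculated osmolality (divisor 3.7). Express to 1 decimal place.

4.9 mOsm/kg

Calculated osmolality = 2·Na + glucose + BUN/2.8 + ethanol/3.7
= 2·142 + 4.3 + 10/2.8 + 160/3.7
= 284 + 4.30 + 3.57 + 43.24
= 335.11 mOsm/kg ≈ 335.1 mOsm/kg
Osmolar gap = measured − calculated = 340 − 335.1 = 4.9 mOsm/kg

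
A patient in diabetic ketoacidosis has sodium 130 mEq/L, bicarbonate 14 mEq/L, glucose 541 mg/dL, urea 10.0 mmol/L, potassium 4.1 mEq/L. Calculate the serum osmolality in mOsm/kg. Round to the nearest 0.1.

300.1 mOsm/kg

Calculated osmolality = 2·Na + glucose/18 + urea
= 2·130 + 541/18 + 10
= 260 + 30.06 + 10
= 300.06 mOsm/kg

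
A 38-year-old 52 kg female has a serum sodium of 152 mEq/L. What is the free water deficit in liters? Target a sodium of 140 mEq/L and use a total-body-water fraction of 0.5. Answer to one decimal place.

2.2 L

TBW = 0.5 · 52 = 26 L
Free water deficit = TBW · (Na/140 − 1)
= 26 · (152/140 − 1)
= 26 · 0.0857
= 2.23 L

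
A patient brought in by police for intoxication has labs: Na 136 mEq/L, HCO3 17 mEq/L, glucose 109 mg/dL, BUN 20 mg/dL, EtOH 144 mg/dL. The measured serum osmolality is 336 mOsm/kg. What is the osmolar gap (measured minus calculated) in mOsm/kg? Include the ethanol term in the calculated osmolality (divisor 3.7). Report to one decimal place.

11.9 mOsm/kg

Calculated osmolality = 2·Na + glucose/18 + BUN/2.8 + ethanol/3.7
= 2·136 + 109/18 + 20/2.8 + 144/3.7
= 272 + 6.06 + 7.14 + 38.92
= 324.12 mOsm/kg ≈ 324.1 mOsm/kg
Osmolar gap = measured − calculated = 336 − 324.1 = 11.9 mOsm/kg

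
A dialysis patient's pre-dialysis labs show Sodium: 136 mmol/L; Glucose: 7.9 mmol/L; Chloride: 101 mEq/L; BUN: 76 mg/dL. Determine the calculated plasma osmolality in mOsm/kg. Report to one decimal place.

307.0 mOsm/kg

Calculated osmolality = 2·Na + glucose + BUN/2.8
= 2·136 + 7.9 + 76/2.8
= 272 + 7.90 + 27.14
= 307.04 mOsm/kg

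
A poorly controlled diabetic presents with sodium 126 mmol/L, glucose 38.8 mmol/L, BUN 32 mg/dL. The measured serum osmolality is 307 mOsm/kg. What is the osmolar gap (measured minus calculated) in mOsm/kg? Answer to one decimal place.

4.8 mOsm/kg

Calculated osmolality = 2·Na + glucose + BUN/2.8
= 2·126 + 38.8 + 32/2.8
= 252 + 38.80 + 11.43
= 302.23 mOsm/kg ≈ 302.2 mOsm/kg
Osmolar gap = measured − calculated = 307 − 302.2 = 4.8 mOsm/kg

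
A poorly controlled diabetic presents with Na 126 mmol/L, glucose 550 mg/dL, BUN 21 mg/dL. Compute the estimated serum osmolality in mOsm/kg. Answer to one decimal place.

Calculated osmolality = 2·Na + glucose/18 + BUN/2.8
= 2·126 + 550/18 + 21/2.8
= 252 + 30.56 + 7.50
= 290.06 mOsm/kg

290.1 mOsm/kg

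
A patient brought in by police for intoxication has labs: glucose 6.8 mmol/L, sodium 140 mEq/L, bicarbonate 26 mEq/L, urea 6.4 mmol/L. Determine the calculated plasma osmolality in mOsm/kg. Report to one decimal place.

Calculated osmolality = 2·Na + glucose + urea
= 2·140 + 6.8 + 6.4
= 280 + 6.80 + 6.40
= 293.2 mOsm/kg

293.2 mOsm/kg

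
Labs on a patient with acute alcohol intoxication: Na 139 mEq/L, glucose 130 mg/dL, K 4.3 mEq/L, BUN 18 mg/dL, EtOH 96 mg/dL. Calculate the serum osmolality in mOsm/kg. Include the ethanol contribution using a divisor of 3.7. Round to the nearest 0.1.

Calculated osmolality = 2·Na + glucose/18 + BUN/2.8 + ethanol/3.7
= 2·139 + 130/18 + 18/2.8 + 96/3.7
= 278 + 7.22 + 6.43 + 25.95
= 317.6 mOsm/kg

317.6 mOsm/kg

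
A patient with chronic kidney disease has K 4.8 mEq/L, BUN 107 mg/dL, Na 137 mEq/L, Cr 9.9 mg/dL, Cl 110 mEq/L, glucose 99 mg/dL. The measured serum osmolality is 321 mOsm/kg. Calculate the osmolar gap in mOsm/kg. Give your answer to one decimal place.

Calculated osmolality = 2·Na + glucose/18 + BUN/2.8
= 2·137 + 99/18 + 107/2.8
= 274 + 5.50 + 38.21
= 317.71 mOsm/kg ≈ 317.7 mOsm/kg
Osmolar gap = measured − calculated = 321 − 317.7 = 3.3 mOsm/kg

3.3 mOsm/kg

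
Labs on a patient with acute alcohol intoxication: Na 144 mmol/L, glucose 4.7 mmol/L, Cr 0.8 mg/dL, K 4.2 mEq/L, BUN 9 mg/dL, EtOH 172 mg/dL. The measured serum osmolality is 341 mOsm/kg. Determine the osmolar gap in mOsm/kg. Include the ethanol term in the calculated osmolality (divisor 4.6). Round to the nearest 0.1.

7.7 mOsm/kg

Calculated osmolality = 2·Na + glucose + BUN/2.8 + ethanol/4.6
= 2·144 + 4.7 + 9/2.8 + 172/4.6
= 288 + 4.70 + 3.21 + 37.39
= 333.3 mOsm/kg ≈ 333.3 mOsm/kg
Osmolar gap = measured − calculated = 341 − 333.3 = 7.7 mOsm/kg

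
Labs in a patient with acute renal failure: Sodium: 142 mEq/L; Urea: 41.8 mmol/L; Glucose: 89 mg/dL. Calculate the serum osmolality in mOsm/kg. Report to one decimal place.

330.7 mOsm/kg

Calculated osmolality = 2·Na + glucose/18 + urea
= 2·142 + 89/18 + 41.8
= 284 + 4.94 + 41.80
= 330.74 mOsm/kg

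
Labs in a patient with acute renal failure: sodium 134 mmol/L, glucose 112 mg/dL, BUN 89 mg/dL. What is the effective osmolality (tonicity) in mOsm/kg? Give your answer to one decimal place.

274.2 mOsm/kg

Effective osmolality excludes urea (freely permeant across cell membranes):
2·Na + glucose/18
= 2·134 + 112/18
= 268 + 6.22
= 274.22 mOsm/kg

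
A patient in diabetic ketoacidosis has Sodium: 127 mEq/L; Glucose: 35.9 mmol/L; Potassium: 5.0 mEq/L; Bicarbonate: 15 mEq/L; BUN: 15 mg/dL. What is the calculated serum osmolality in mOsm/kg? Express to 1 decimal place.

Calculated osmolality = 2·Na + glucose + BUN/2.8
= 2·127 + 35.9 + 15/2.8
= 254 + 35.90 + 5.36
= 295.26 mOsm/kg

295.3 mOsm/kg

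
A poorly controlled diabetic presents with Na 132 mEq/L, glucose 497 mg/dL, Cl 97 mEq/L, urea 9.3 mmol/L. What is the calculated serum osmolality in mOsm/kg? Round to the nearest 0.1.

300.9 mOsm/kg

Calculated osmolality = 2·Na + glucose/18 + urea
= 2·132 + 497/18 + 9.3
= 264 + 27.61 + 9.30
= 300.91 mOsm/kg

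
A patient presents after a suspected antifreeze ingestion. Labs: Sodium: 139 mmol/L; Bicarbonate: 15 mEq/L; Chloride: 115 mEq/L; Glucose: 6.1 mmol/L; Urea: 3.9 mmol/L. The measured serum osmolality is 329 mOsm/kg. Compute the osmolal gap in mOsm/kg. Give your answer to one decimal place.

41.0 mOsm/kg

Calculated osmolality = 2·Na + glucose + urea
= 2·139 + 6.1 + 3.9
= 278 + 6.10 + 3.90
= 288 mOsm/kg ≈ 288.0 mOsm/kg
Osmolar gap = measured − calculated = 329 − 288.0 = 41.0 mOsm/kg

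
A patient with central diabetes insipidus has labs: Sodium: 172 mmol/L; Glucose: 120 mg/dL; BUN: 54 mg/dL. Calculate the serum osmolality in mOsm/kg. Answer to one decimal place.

Calculated osmolality = 2·Na + glucose/18 + BUN/2.8
= 2·172 + 120/18 + 54/2.8
= 344 + 6.67 + 19.29
= 369.96 mOsm/kg

370.0 mOsm/kg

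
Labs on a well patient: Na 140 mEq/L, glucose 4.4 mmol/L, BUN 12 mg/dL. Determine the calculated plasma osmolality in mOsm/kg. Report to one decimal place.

Calculated osmolality = 2·Na + glucose + BUN/2.8
= 2·140 + 4.4 + 12/2.8
= 280 + 4.40 + 4.29
= 288.69 mOsm/kg

288.7 mOsm/kg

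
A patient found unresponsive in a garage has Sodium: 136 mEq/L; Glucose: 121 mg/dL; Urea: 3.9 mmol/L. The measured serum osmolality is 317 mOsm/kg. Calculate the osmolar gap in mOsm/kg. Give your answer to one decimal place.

Calculated osmolality = 2·Na + glucose/18 + urea
= 2·136 + 121/18 + 3.9
= 272 + 6.72 + 3.90
= 282.62 mOsm/kg ≈ 282.6 mOsm/kg
Osmolar gap = measured − calculated = 317 − 282.6 = 34.4 mOsm/kg

34.4 mOsm/kg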